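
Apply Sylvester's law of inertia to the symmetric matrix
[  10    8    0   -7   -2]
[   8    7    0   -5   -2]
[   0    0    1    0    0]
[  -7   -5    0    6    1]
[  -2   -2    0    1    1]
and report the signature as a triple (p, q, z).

Answer: (5, 0, 0)

Derivation:
step 0: pivot 10 → sign +
step 1: pivot 3/5 → sign +
step 2: pivot 1 → sign +
step 3: pivot 1/2 → sign +
step 4: pivot 1/3 → sign +
signature = (5, 0, 0)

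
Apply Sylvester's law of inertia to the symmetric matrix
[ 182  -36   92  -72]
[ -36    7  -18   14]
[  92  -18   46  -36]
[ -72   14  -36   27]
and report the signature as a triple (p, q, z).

Answer: (1, 3, 0)

Derivation:
step 0: pivot 182 → sign +
step 1: pivot -11/91 → sign −
step 2: pivot -2/11 → sign −
step 3: pivot -1 → sign −
signature = (1, 3, 0)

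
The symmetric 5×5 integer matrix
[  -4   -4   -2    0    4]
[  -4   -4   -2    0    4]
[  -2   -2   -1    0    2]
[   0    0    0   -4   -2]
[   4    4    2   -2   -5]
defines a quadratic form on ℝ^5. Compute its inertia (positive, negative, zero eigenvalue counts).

step 0: pivot -4 → sign −
step 1: pivot -4 → sign −
step 2: row/col 2 already zero → sign 0
step 3: row/col 3 already zero → sign 0
step 4: row/col 4 already zero → sign 0
signature = (0, 2, 3)

Answer: (0, 2, 3)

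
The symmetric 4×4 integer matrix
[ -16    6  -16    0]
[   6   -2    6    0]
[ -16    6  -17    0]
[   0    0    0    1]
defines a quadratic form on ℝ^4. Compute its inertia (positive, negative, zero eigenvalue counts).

Answer: (2, 2, 0)

Derivation:
step 0: pivot -16 → sign −
step 1: pivot 1/4 → sign +
step 2: pivot -1 → sign −
step 3: pivot 1 → sign +
signature = (2, 2, 0)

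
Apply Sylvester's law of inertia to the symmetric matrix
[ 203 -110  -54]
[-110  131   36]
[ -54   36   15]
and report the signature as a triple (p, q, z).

Answer: (2, 1, 0)

Derivation:
step 0: pivot 203 → sign +
step 1: pivot 14493/203 → sign +
step 2: pivot -3/4831 → sign −
signature = (2, 1, 0)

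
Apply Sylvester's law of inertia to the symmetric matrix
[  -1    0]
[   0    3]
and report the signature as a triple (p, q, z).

step 0: pivot -1 → sign −
step 1: pivot 3 → sign +
signature = (1, 1, 0)

Answer: (1, 1, 0)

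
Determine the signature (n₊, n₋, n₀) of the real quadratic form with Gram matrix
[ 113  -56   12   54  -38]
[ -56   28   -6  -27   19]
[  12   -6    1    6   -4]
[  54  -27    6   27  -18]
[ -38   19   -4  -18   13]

Answer: (3, 1, 1)

Derivation:
step 0: pivot 113 → sign +
step 1: pivot 28/113 → sign +
step 2: pivot -2/7 → sign −
step 3: pivot 9/8 → sign +
step 4: row/col 4 already zero → sign 0
signature = (3, 1, 1)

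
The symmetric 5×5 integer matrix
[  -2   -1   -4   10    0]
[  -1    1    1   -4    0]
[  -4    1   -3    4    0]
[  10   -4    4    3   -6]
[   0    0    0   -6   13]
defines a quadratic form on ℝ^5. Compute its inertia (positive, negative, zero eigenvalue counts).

step 0: pivot -2 → sign −
step 1: pivot 3/2 → sign +
step 2: pivot -1 → sign −
step 3: pivot 3 → sign +
step 4: pivot 1 → sign +
signature = (3, 2, 0)

Answer: (3, 2, 0)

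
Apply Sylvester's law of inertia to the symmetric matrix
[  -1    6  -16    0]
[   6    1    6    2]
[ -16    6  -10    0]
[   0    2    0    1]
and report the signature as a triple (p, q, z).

Answer: (3, 1, 0)

Derivation:
step 0: pivot -1 → sign −
step 1: pivot 37 → sign +
step 2: pivot 1002/37 → sign +
step 3: pivot 3/167 → sign +
signature = (3, 1, 0)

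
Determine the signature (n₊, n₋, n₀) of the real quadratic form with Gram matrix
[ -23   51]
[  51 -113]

step 0: pivot -23 → sign −
step 1: pivot 2/23 → sign +
signature = (1, 1, 0)

Answer: (1, 1, 0)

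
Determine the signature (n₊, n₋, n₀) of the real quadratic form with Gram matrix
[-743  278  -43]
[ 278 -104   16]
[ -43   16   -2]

Answer: (1, 1, 1)

Derivation:
step 0: pivot -743 → sign −
step 1: pivot 12/743 → sign +
step 2: row/col 2 already zero → sign 0
signature = (1, 1, 1)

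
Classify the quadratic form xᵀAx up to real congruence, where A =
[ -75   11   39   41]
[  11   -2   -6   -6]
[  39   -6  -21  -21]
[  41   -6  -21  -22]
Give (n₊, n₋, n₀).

Answer: (1, 3, 0)

Derivation:
step 0: pivot -75 → sign −
step 1: pivot -29/75 → sign −
step 2: pivot -15/29 → sign −
step 3: pivot 3/5 → sign +
signature = (1, 3, 0)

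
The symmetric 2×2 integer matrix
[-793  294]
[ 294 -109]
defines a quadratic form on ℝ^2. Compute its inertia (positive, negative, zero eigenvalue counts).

Answer: (0, 2, 0)

Derivation:
step 0: pivot -793 → sign −
step 1: pivot -1/793 → sign −
signature = (0, 2, 0)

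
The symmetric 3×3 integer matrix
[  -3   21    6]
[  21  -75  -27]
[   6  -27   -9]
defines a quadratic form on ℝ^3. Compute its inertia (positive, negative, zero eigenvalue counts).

Answer: (1, 2, 0)

Derivation:
step 0: pivot -3 → sign −
step 1: pivot 72 → sign +
step 2: pivot -1/8 → sign −
signature = (1, 2, 0)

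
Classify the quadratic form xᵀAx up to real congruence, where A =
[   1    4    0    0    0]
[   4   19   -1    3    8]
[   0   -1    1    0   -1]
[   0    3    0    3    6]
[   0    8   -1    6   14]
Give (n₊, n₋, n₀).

Answer: (4, 1, 0)

Derivation:
step 0: pivot 1 → sign +
step 1: pivot 3 → sign +
step 2: pivot 2/3 → sign +
step 3: pivot -3/2 → sign −
step 4: pivot 2 → sign +
signature = (4, 1, 0)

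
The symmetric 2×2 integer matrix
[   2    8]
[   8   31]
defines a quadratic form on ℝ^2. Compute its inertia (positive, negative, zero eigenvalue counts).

Answer: (1, 1, 0)

Derivation:
step 0: pivot 2 → sign +
step 1: pivot -1 → sign −
signature = (1, 1, 0)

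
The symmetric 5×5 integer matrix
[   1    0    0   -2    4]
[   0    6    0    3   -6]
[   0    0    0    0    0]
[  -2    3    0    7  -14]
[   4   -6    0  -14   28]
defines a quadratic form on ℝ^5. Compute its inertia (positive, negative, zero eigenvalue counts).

Answer: (3, 0, 2)

Derivation:
step 0: pivot 1 → sign +
step 1: pivot 6 → sign +
step 2: pivot 3/2 → sign +
step 3: row/col 3 already zero → sign 0
step 4: row/col 4 already zero → sign 0
signature = (3, 0, 2)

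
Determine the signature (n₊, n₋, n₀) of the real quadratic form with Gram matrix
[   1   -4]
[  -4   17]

Answer: (2, 0, 0)

Derivation:
step 0: pivot 1 → sign +
step 1: pivot 1 → sign +
signature = (2, 0, 0)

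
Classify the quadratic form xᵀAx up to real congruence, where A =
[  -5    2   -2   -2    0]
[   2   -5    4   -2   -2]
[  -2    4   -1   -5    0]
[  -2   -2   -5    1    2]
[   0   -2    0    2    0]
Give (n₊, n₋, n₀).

step 0: pivot -5 → sign −
step 1: pivot -21/5 → sign −
step 2: pivot 47/21 → sign +
step 3: pivot -670/47 → sign −
step 4: pivot -6/335 → sign −
signature = (1, 4, 0)

Answer: (1, 4, 0)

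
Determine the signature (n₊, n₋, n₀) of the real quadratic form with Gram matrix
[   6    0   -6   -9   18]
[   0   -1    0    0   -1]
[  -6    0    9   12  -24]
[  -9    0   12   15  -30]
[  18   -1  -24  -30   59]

step 0: pivot 6 → sign +
step 1: pivot -1 → sign −
step 2: pivot 3 → sign +
step 3: pivot -3/2 → sign −
step 4: row/col 4 already zero → sign 0
signature = (2, 2, 1)

Answer: (2, 2, 1)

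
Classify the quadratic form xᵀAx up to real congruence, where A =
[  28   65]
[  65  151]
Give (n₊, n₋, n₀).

step 0: pivot 28 → sign +
step 1: pivot 3/28 → sign +
signature = (2, 0, 0)

Answer: (2, 0, 0)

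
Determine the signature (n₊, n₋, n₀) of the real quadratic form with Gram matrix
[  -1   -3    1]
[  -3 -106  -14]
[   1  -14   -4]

Answer: (0, 3, 0)

Derivation:
step 0: pivot -1 → sign −
step 1: pivot -97 → sign −
step 2: pivot -2/97 → sign −
signature = (0, 3, 0)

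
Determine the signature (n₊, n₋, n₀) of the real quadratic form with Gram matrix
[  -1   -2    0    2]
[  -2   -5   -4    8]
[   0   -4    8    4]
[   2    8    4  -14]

Answer: (1, 2, 1)

Derivation:
step 0: pivot -1 → sign −
step 1: pivot -1 → sign −
step 2: pivot 24 → sign +
step 3: row/col 3 already zero → sign 0
signature = (1, 2, 1)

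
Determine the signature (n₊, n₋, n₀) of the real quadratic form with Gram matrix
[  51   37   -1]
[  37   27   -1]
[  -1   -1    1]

step 0: pivot 51 → sign +
step 1: pivot 8/51 → sign +
step 2: pivot 1/2 → sign +
signature = (3, 0, 0)

Answer: (3, 0, 0)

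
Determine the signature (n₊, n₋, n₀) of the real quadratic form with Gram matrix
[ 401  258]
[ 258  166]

step 0: pivot 401 → sign +
step 1: pivot 2/401 → sign +
signature = (2, 0, 0)

Answer: (2, 0, 0)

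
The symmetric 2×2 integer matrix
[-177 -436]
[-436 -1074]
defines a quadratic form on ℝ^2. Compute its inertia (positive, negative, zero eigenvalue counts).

Answer: (0, 2, 0)

Derivation:
step 0: pivot -177 → sign −
step 1: pivot -2/177 → sign −
signature = (0, 2, 0)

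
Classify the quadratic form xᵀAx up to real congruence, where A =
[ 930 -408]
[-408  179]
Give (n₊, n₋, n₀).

step 0: pivot 930 → sign +
step 1: pivot 1/155 → sign +
signature = (2, 0, 0)

Answer: (2, 0, 0)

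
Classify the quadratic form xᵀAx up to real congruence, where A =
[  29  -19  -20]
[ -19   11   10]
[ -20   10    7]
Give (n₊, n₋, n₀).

step 0: pivot 29 → sign +
step 1: pivot -42/29 → sign −
step 2: pivot -1/7 → sign −
signature = (1, 2, 0)

Answer: (1, 2, 0)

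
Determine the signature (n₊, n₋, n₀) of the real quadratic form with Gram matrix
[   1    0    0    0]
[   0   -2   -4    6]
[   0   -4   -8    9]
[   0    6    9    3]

Answer: (2, 2, 0)

Derivation:
step 0: pivot 1 → sign +
step 1: pivot -2 → sign −
step 2: pivot 21 → sign +
step 3: pivot -3/7 → sign −
signature = (2, 2, 0)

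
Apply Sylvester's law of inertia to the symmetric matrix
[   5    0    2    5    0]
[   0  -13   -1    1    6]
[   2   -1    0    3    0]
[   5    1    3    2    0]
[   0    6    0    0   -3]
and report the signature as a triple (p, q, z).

step 0: pivot 5 → sign +
step 1: pivot -13 → sign −
step 2: pivot -47/65 → sign −
step 3: pivot -82/47 → sign −
step 4: pivot 3/41 → sign +
signature = (2, 3, 0)

Answer: (2, 3, 0)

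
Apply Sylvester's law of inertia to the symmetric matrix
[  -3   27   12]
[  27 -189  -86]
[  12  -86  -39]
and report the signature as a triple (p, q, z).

step 0: pivot -3 → sign −
step 1: pivot 54 → sign +
step 2: pivot 1/27 → sign +
signature = (2, 1, 0)

Answer: (2, 1, 0)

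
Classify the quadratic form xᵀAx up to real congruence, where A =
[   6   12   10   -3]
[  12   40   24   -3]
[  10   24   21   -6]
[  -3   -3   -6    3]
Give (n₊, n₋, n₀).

Answer: (4, 0, 0)

Derivation:
step 0: pivot 6 → sign +
step 1: pivot 16 → sign +
step 2: pivot 10/3 → sign +
step 3: pivot 3/160 → sign +
signature = (4, 0, 0)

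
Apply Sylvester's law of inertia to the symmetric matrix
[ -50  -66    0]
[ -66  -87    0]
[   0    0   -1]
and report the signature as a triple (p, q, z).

Answer: (1, 2, 0)

Derivation:
step 0: pivot -50 → sign −
step 1: pivot 3/25 → sign +
step 2: pivot -1 → sign −
signature = (1, 2, 0)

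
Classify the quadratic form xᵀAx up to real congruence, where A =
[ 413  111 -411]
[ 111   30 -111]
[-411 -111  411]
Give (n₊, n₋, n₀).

step 0: pivot 413 → sign +
step 1: pivot 69/413 → sign +
step 2: pivot 6/23 → sign +
signature = (3, 0, 0)

Answer: (3, 0, 0)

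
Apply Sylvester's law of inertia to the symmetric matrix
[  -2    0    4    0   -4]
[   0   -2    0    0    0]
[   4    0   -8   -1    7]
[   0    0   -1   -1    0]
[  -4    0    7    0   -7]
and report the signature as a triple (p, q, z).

step 0: pivot -2 → sign −
step 1: pivot -2 → sign −
step 2: pivot -1 → sign −
step 3: pivot 1 → sign +
step 4: row/col 4 already zero → sign 0
signature = (1, 3, 1)

Answer: (1, 3, 1)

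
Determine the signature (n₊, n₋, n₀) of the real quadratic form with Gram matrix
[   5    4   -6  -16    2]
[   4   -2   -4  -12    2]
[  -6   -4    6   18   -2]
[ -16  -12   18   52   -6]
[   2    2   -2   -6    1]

step 0: pivot 5 → sign +
step 1: pivot -26/5 → sign −
step 2: pivot -14/13 → sign −
step 3: pivot 2 → sign +
step 4: pivot 3/7 → sign +
signature = (3, 2, 0)

Answer: (3, 2, 0)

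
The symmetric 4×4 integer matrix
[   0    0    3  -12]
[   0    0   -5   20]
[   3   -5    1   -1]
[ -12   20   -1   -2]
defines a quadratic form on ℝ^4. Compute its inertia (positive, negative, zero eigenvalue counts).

step 0: pivot 1 → sign +
step 1: pivot -25 → sign −
step 2: pivot 6 → sign +
step 3: row/col 3 already zero → sign 0
signature = (2, 1, 1)

Answer: (2, 1, 1)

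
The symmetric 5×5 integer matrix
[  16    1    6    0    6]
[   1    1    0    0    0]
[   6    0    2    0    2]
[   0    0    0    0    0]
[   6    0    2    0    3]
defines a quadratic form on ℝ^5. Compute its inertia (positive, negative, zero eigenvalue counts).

Answer: (3, 1, 1)

Derivation:
step 0: pivot 16 → sign +
step 1: pivot 15/16 → sign +
step 2: pivot -2/5 → sign −
step 3: pivot 1 → sign +
step 4: row/col 4 already zero → sign 0
signature = (3, 1, 1)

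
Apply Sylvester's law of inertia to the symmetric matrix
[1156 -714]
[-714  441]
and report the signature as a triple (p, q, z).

step 0: pivot 1156 → sign +
step 1: row/col 1 already zero → sign 0
signature = (1, 0, 1)

Answer: (1, 0, 1)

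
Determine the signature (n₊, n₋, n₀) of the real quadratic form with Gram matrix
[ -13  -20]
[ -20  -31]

step 0: pivot -13 → sign −
step 1: pivot -3/13 → sign −
signature = (0, 2, 0)

Answer: (0, 2, 0)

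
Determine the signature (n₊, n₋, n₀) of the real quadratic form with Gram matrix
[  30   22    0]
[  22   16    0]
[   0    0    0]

Answer: (1, 1, 1)

Derivation:
step 0: pivot 30 → sign +
step 1: pivot -2/15 → sign −
step 2: row/col 2 already zero → sign 0
signature = (1, 1, 1)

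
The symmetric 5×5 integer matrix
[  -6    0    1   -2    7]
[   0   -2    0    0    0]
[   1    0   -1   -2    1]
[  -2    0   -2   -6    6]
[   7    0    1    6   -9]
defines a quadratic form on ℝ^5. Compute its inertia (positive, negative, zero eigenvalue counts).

step 0: pivot -6 → sign −
step 1: pivot -2 → sign −
step 2: pivot -5/6 → sign −
step 3: pivot 6/5 → sign +
step 4: row/col 4 already zero → sign 0
signature = (1, 3, 1)

Answer: (1, 3, 1)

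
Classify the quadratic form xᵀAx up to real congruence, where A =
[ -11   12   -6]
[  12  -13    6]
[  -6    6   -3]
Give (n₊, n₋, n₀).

step 0: pivot -11 → sign −
step 1: pivot 1/11 → sign +
step 2: pivot -3 → sign −
signature = (1, 2, 0)

Answer: (1, 2, 0)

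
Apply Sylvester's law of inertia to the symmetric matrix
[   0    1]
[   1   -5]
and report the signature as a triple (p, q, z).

step 0: pivot -5 → sign −
step 1: pivot 1/5 → sign +
signature = (1, 1, 0)

Answer: (1, 1, 0)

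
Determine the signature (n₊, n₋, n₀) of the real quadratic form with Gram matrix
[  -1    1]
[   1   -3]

Answer: (0, 2, 0)

Derivation:
step 0: pivot -1 → sign −
step 1: pivot -2 → sign −
signature = (0, 2, 0)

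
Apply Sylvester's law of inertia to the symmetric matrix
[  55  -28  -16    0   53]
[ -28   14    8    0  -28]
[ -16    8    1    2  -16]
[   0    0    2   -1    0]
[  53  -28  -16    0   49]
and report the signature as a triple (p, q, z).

step 0: pivot 55 → sign +
step 1: pivot -14/55 → sign −
step 2: pivot -25/7 → sign −
step 3: pivot 3/25 → sign +
step 4: pivot 2 → sign +
signature = (3, 2, 0)

Answer: (3, 2, 0)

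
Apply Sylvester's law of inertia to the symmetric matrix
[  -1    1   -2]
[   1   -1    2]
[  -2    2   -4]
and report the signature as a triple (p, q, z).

Answer: (0, 1, 2)

Derivation:
step 0: pivot -1 → sign −
step 1: row/col 1 already zero → sign 0
step 2: row/col 2 already zero → sign 0
signature = (0, 1, 2)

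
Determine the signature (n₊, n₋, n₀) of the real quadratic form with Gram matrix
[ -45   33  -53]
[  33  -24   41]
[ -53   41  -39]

step 0: pivot -45 → sign −
step 1: pivot 1/5 → sign +
step 2: pivot 2/3 → sign +
signature = (2, 1, 0)

Answer: (2, 1, 0)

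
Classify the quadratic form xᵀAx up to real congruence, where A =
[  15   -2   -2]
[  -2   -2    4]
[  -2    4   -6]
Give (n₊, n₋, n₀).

step 0: pivot 15 → sign +
step 1: pivot -34/15 → sign −
step 2: pivot -2/17 → sign −
signature = (1, 2, 0)

Answer: (1, 2, 0)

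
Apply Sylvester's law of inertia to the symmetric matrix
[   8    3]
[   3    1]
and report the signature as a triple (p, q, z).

step 0: pivot 8 → sign +
step 1: pivot -1/8 → sign −
signature = (1, 1, 0)

Answer: (1, 1, 0)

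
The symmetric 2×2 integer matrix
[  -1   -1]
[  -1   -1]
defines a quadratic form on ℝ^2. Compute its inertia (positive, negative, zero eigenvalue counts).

step 0: pivot -1 → sign −
step 1: row/col 1 already zero → sign 0
signature = (0, 1, 1)

Answer: (0, 1, 1)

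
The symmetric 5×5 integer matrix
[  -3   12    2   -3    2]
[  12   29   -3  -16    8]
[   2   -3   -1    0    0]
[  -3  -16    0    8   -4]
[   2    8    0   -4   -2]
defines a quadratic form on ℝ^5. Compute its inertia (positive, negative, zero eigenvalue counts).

step 0: pivot -3 → sign −
step 1: pivot 77 → sign +
step 2: pivot 2/231 → sign +
step 3: pivot -3 → sign −
step 4: pivot -2 → sign −
signature = (2, 3, 0)

Answer: (2, 3, 0)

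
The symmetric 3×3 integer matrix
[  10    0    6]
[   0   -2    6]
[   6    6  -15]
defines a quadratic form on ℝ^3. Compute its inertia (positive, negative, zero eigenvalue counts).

step 0: pivot 10 → sign +
step 1: pivot -2 → sign −
step 2: pivot -3/5 → sign −
signature = (1, 2, 0)

Answer: (1, 2, 0)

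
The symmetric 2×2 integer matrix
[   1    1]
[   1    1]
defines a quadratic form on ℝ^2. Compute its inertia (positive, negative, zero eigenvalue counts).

Answer: (1, 0, 1)

Derivation:
step 0: pivot 1 → sign +
step 1: row/col 1 already zero → sign 0
signature = (1, 0, 1)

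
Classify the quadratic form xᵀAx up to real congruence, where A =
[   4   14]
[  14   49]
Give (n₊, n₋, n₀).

Answer: (1, 0, 1)

Derivation:
step 0: pivot 4 → sign +
step 1: row/col 1 already zero → sign 0
signature = (1, 0, 1)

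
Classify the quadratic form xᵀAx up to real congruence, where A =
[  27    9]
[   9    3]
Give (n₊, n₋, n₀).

step 0: pivot 27 → sign +
step 1: row/col 1 already zero → sign 0
signature = (1, 0, 1)

Answer: (1, 0, 1)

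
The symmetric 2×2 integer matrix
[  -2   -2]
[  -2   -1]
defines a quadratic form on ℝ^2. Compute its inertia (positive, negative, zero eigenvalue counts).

step 0: pivot -2 → sign −
step 1: pivot 1 → sign +
signature = (1, 1, 0)

Answer: (1, 1, 0)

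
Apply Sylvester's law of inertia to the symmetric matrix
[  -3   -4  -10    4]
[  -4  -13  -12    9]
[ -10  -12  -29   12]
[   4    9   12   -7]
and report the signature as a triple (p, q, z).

step 0: pivot -3 → sign −
step 1: pivot -23/3 → sign −
step 2: pivot 105/23 → sign +
step 3: pivot -2/105 → sign −
signature = (1, 3, 0)

Answer: (1, 3, 0)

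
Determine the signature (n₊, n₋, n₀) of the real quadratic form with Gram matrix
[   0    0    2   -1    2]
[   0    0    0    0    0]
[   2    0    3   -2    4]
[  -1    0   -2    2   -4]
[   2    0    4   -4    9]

step 0: pivot 3 → sign +
step 1: pivot -4/3 → sign −
step 2: pivot 3/4 → sign +
step 3: pivot 1 → sign +
step 4: row/col 4 already zero → sign 0
signature = (3, 1, 1)

Answer: (3, 1, 1)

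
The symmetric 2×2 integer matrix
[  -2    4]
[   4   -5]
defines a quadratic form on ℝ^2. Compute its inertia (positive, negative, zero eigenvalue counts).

step 0: pivot -2 → sign −
step 1: pivot 3 → sign +
signature = (1, 1, 0)

Answer: (1, 1, 0)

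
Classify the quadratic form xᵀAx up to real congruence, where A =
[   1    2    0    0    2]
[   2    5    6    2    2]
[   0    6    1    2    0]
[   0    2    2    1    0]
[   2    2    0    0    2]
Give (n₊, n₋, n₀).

Answer: (3, 2, 0)

Derivation:
step 0: pivot 1 → sign +
step 1: pivot 1 → sign +
step 2: pivot -35 → sign −
step 3: pivot -1/7 → sign −
step 4: pivot 2/5 → sign +
signature = (3, 2, 0)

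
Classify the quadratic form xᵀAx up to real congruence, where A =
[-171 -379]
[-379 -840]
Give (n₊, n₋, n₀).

step 0: pivot -171 → sign −
step 1: pivot 1/171 → sign +
signature = (1, 1, 0)

Answer: (1, 1, 0)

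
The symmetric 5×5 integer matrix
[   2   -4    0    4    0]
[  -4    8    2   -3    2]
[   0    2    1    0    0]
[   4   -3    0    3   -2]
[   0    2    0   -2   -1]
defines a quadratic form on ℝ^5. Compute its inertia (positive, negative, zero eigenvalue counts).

step 0: pivot 2 → sign +
step 1: pivot 1 → sign +
step 2: pivot -4 → sign −
step 3: pivot 5/4 → sign +
step 4: pivot -1/5 → sign −
signature = (3, 2, 0)

Answer: (3, 2, 0)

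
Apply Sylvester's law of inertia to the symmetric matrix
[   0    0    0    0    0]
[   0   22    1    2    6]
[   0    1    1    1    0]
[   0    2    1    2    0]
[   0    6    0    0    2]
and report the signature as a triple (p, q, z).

Answer: (4, 0, 1)

Derivation:
step 0: pivot 22 → sign +
step 1: pivot 21/22 → sign +
step 2: pivot 20/21 → sign +
step 3: pivot 1/5 → sign +
step 4: row/col 4 already zero → sign 0
signature = (4, 0, 1)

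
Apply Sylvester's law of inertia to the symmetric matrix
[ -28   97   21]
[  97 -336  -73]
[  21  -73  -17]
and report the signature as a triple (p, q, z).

Answer: (1, 2, 0)

Derivation:
step 0: pivot -28 → sign −
step 1: pivot 1/28 → sign +
step 2: pivot -3 → sign −
signature = (1, 2, 0)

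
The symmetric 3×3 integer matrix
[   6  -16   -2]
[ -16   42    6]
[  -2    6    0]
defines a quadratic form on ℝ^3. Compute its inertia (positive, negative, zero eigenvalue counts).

Answer: (1, 1, 1)

Derivation:
step 0: pivot 6 → sign +
step 1: pivot -2/3 → sign −
step 2: row/col 2 already zero → sign 0
signature = (1, 1, 1)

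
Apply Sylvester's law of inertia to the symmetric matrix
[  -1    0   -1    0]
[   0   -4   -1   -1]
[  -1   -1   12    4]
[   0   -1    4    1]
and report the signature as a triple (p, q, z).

Answer: (1, 3, 0)

Derivation:
step 0: pivot -1 → sign −
step 1: pivot -4 → sign −
step 2: pivot 53/4 → sign +
step 3: pivot -6/53 → sign −
signature = (1, 3, 0)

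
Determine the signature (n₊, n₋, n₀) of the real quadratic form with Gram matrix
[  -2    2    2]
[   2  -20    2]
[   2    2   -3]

Answer: (0, 3, 0)

Derivation:
step 0: pivot -2 → sign −
step 1: pivot -18 → sign −
step 2: pivot -1/9 → sign −
signature = (0, 3, 0)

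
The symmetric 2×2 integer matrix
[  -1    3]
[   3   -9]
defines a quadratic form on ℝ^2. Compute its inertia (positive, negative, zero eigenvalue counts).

step 0: pivot -1 → sign −
step 1: row/col 1 already zero → sign 0
signature = (0, 1, 1)

Answer: (0, 1, 1)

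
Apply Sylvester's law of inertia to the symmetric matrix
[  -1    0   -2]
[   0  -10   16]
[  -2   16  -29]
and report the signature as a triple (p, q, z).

Answer: (1, 2, 0)

Derivation:
step 0: pivot -1 → sign −
step 1: pivot -10 → sign −
step 2: pivot 3/5 → sign +
signature = (1, 2, 0)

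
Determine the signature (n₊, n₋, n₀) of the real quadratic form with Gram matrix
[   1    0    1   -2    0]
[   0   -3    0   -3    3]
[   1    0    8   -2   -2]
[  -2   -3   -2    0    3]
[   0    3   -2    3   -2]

Answer: (3, 2, 0)

Derivation:
step 0: pivot 1 → sign +
step 1: pivot -3 → sign −
step 2: pivot 7 → sign +
step 3: pivot -1 → sign −
step 4: pivot 3/7 → sign +
signature = (3, 2, 0)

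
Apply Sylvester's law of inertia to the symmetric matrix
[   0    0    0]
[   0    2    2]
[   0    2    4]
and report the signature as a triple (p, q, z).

step 0: pivot 2 → sign +
step 1: pivot 2 → sign +
step 2: row/col 2 already zero → sign 0
signature = (2, 0, 1)

Answer: (2, 0, 1)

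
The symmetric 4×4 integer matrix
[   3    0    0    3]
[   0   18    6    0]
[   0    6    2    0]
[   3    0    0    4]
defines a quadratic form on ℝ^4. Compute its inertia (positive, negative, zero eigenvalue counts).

Answer: (3, 0, 1)

Derivation:
step 0: pivot 3 → sign +
step 1: pivot 18 → sign +
step 2: pivot 1 → sign +
step 3: row/col 3 already zero → sign 0
signature = (3, 0, 1)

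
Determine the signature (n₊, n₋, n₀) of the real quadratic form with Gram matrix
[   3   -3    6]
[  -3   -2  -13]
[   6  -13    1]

Answer: (1, 2, 0)

Derivation:
step 0: pivot 3 → sign +
step 1: pivot -5 → sign −
step 2: pivot -6/5 → sign −
signature = (1, 2, 0)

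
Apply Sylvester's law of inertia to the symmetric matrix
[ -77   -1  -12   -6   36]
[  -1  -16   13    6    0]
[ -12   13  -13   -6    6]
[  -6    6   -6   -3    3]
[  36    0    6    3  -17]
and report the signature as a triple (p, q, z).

Answer: (0, 5, 0)

Derivation:
step 0: pivot -77 → sign −
step 1: pivot -1231/77 → sign −
step 2: pivot -374/1231 → sign −
step 3: pivot -39/187 → sign −
step 4: pivot -2/13 → sign −
signature = (0, 5, 0)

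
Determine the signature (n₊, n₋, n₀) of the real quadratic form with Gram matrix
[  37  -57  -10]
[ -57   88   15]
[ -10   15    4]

Answer: (3, 0, 0)

Derivation:
step 0: pivot 37 → sign +
step 1: pivot 7/37 → sign +
step 2: pivot 3/7 → sign +
signature = (3, 0, 0)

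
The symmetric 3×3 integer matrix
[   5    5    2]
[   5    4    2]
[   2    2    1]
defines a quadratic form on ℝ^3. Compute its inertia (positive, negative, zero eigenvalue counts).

step 0: pivot 5 → sign +
step 1: pivot -1 → sign −
step 2: pivot 1/5 → sign +
signature = (2, 1, 0)

Answer: (2, 1, 0)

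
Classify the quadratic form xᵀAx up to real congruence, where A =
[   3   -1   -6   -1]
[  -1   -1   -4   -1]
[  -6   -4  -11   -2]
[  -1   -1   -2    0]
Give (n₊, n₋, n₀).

step 0: pivot 3 → sign +
step 1: pivot -4/3 → sign −
step 2: pivot 4 → sign +
step 3: row/col 3 already zero → sign 0
signature = (2, 1, 1)

Answer: (2, 1, 1)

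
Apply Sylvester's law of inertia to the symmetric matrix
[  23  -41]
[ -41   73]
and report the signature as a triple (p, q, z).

step 0: pivot 23 → sign +
step 1: pivot -2/23 → sign −
signature = (1, 1, 0)

Answer: (1, 1, 0)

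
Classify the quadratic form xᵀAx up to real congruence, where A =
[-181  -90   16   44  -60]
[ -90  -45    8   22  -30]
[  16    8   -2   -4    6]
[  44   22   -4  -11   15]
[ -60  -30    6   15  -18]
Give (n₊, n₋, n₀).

Answer: (1, 4, 0)

Derivation:
step 0: pivot -181 → sign −
step 1: pivot -45/181 → sign −
step 2: pivot -26/45 → sign −
step 3: pivot -3/13 → sign −
step 4: pivot 3 → sign +
signature = (1, 4, 0)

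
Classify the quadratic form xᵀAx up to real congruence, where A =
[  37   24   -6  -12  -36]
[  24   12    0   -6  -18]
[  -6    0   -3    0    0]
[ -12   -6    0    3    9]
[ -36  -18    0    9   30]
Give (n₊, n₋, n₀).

step 0: pivot 37 → sign +
step 1: pivot -132/37 → sign −
step 2: pivot 3/11 → sign +
step 3: pivot 3 → sign +
step 4: row/col 4 already zero → sign 0
signature = (3, 1, 1)

Answer: (3, 1, 1)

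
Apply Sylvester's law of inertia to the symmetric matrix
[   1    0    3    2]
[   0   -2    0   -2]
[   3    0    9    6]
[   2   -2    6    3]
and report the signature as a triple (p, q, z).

step 0: pivot 1 → sign +
step 1: pivot -2 → sign −
step 2: pivot 1 → sign +
step 3: row/col 3 already zero → sign 0
signature = (2, 1, 1)

Answer: (2, 1, 1)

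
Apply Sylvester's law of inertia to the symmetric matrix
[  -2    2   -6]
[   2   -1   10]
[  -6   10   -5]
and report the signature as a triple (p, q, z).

Answer: (1, 2, 0)

Derivation:
step 0: pivot -2 → sign −
step 1: pivot 1 → sign +
step 2: pivot -3 → sign −
signature = (1, 2, 0)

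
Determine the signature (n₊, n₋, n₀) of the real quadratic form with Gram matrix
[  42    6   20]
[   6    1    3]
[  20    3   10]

Answer: (3, 0, 0)

Derivation:
step 0: pivot 42 → sign +
step 1: pivot 1/7 → sign +
step 2: pivot 1/3 → sign +
signature = (3, 0, 0)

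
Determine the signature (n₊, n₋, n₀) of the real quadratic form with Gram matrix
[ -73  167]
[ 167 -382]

Answer: (1, 1, 0)

Derivation:
step 0: pivot -73 → sign −
step 1: pivot 3/73 → sign +
signature = (1, 1, 0)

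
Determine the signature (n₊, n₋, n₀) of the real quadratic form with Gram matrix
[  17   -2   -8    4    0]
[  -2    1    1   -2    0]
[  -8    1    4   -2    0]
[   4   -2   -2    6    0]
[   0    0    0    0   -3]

Answer: (4, 1, 0)

Derivation:
step 0: pivot 17 → sign +
step 1: pivot 13/17 → sign +
step 2: pivot 3/13 → sign +
step 3: pivot 2 → sign +
step 4: pivot -3 → sign −
signature = (4, 1, 0)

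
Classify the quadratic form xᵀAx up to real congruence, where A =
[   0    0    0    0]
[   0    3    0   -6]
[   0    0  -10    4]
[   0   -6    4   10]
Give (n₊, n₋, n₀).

step 0: pivot 3 → sign +
step 1: pivot -10 → sign −
step 2: pivot -2/5 → sign −
step 3: row/col 3 already zero → sign 0
signature = (1, 2, 1)

Answer: (1, 2, 1)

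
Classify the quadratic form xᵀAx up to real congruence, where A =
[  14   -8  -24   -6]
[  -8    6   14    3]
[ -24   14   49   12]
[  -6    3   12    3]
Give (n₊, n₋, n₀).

step 0: pivot 14 → sign +
step 1: pivot 10/7 → sign +
step 2: pivot 39/5 → sign +
step 3: pivot -3/26 → sign −
signature = (3, 1, 0)

Answer: (3, 1, 0)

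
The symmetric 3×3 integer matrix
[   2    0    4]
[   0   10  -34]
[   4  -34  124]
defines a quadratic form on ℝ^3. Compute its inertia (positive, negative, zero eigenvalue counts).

step 0: pivot 2 → sign +
step 1: pivot 10 → sign +
step 2: pivot 2/5 → sign +
signature = (3, 0, 0)

Answer: (3, 0, 0)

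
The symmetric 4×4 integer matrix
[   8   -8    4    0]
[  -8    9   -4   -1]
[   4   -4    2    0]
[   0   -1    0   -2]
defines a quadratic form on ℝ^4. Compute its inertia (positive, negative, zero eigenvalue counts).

step 0: pivot 8 → sign +
step 1: pivot 1 → sign +
step 2: pivot -3 → sign −
step 3: row/col 3 already zero → sign 0
signature = (2, 1, 1)

Answer: (2, 1, 1)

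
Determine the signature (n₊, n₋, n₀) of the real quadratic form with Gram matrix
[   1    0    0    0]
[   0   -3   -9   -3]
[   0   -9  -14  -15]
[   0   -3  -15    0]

Answer: (3, 1, 0)

Derivation:
step 0: pivot 1 → sign +
step 1: pivot -3 → sign −
step 2: pivot 13 → sign +
step 3: pivot 3/13 → sign +
signature = (3, 1, 0)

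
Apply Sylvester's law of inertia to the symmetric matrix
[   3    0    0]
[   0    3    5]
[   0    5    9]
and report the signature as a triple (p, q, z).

Answer: (3, 0, 0)

Derivation:
step 0: pivot 3 → sign +
step 1: pivot 3 → sign +
step 2: pivot 2/3 → sign +
signature = (3, 0, 0)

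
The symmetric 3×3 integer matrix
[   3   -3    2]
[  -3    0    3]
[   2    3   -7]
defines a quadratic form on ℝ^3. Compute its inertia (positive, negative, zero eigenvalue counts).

Answer: (1, 1, 1)

Derivation:
step 0: pivot 3 → sign +
step 1: pivot -3 → sign −
step 2: row/col 2 already zero → sign 0
signature = (1, 1, 1)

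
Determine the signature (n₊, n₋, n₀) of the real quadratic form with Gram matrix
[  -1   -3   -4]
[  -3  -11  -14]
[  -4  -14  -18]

Answer: (0, 2, 1)

Derivation:
step 0: pivot -1 → sign −
step 1: pivot -2 → sign −
step 2: row/col 2 already zero → sign 0
signature = (0, 2, 1)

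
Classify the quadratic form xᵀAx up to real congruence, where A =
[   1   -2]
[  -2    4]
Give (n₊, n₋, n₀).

step 0: pivot 1 → sign +
step 1: row/col 1 already zero → sign 0
signature = (1, 0, 1)

Answer: (1, 0, 1)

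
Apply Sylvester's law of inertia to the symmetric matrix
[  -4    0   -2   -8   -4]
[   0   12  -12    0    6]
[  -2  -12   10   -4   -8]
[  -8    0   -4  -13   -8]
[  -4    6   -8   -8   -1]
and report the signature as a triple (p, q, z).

Answer: (2, 2, 1)

Derivation:
step 0: pivot -4 → sign −
step 1: pivot 12 → sign +
step 2: pivot -1 → sign −
step 3: pivot 3 → sign +
step 4: row/col 4 already zero → sign 0
signature = (2, 2, 1)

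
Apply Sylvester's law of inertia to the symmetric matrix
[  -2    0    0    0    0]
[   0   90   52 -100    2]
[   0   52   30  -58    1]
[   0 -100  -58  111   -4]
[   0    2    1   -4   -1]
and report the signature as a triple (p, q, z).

Answer: (2, 3, 0)

Derivation:
step 0: pivot -2 → sign −
step 1: pivot 90 → sign +
step 2: pivot -2/45 → sign −
step 3: pivot 1 → sign +
step 4: pivot -3/2 → sign −
signature = (2, 3, 0)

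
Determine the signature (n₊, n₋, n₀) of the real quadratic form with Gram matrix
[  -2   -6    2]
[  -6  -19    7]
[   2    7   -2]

step 0: pivot -2 → sign −
step 1: pivot -1 → sign −
step 2: pivot 1 → sign +
signature = (1, 2, 0)

Answer: (1, 2, 0)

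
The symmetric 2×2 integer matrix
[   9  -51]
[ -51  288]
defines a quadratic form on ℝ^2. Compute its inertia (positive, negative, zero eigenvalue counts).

step 0: pivot 9 → sign +
step 1: pivot -1 → sign −
signature = (1, 1, 0)

Answer: (1, 1, 0)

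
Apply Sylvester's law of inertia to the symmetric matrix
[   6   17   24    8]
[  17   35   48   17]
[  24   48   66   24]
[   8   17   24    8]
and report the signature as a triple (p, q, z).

Answer: (2, 2, 0)

Derivation:
step 0: pivot 6 → sign +
step 1: pivot -79/6 → sign −
step 2: pivot 30/79 → sign +
step 3: pivot -6/5 → sign −
signature = (2, 2, 0)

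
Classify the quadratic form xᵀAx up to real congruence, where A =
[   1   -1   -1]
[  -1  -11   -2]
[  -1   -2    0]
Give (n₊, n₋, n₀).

Answer: (1, 2, 0)

Derivation:
step 0: pivot 1 → sign +
step 1: pivot -12 → sign −
step 2: pivot -1/4 → sign −
signature = (1, 2, 0)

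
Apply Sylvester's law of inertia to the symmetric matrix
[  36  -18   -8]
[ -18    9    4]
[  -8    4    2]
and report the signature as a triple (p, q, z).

step 0: pivot 36 → sign +
step 1: pivot 2/9 → sign +
step 2: row/col 2 already zero → sign 0
signature = (2, 0, 1)

Answer: (2, 0, 1)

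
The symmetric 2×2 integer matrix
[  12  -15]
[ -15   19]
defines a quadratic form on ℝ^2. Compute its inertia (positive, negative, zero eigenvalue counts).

Answer: (2, 0, 0)

Derivation:
step 0: pivot 12 → sign +
step 1: pivot 1/4 → sign +
signature = (2, 0, 0)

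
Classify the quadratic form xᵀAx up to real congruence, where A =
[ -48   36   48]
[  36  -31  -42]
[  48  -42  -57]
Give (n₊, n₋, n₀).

step 0: pivot -48 → sign −
step 1: pivot -4 → sign −
step 2: row/col 2 already zero → sign 0
signature = (0, 2, 1)

Answer: (0, 2, 1)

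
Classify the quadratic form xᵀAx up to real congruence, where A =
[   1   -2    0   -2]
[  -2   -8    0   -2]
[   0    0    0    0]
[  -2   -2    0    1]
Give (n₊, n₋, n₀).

step 0: pivot 1 → sign +
step 1: pivot -12 → sign −
step 2: row/col 2 already zero → sign 0
step 3: row/col 3 already zero → sign 0
signature = (1, 1, 2)

Answer: (1, 1, 2)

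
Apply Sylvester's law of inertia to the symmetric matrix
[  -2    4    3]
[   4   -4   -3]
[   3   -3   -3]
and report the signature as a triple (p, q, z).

step 0: pivot -2 → sign −
step 1: pivot 4 → sign +
step 2: pivot -3/4 → sign −
signature = (1, 2, 0)

Answer: (1, 2, 0)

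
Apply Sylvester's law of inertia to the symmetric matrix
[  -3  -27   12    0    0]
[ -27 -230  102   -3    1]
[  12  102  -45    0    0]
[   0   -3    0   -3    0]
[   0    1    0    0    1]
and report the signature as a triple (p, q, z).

Answer: (3, 2, 0)

Derivation:
step 0: pivot -3 → sign −
step 1: pivot 13 → sign +
step 2: pivot 3/13 → sign +
step 3: pivot -12 → sign −
step 4: pivot 3/4 → sign +
signature = (3, 2, 0)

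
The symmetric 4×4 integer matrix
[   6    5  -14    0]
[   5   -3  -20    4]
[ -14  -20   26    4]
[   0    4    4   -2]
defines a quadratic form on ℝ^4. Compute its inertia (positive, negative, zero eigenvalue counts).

Answer: (3, 1, 0)

Derivation:
step 0: pivot 6 → sign +
step 1: pivot -43/6 → sign −
step 2: pivot 130/43 → sign +
step 3: pivot 6/65 → sign +
signature = (3, 1, 0)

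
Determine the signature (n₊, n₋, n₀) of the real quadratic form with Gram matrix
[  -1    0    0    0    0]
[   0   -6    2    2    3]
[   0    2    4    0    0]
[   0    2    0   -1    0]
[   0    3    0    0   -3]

Answer: (1, 3, 1)

Derivation:
step 0: pivot -1 → sign −
step 1: pivot -6 → sign −
step 2: pivot 14/3 → sign +
step 3: pivot -3/7 → sign −
step 4: row/col 4 already zero → sign 0
signature = (1, 3, 1)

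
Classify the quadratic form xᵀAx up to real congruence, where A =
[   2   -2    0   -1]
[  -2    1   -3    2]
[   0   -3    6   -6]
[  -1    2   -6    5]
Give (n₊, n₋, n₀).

step 0: pivot 2 → sign +
step 1: pivot -1 → sign −
step 2: pivot 15 → sign +
step 3: pivot 1/10 → sign +
signature = (3, 1, 0)

Answer: (3, 1, 0)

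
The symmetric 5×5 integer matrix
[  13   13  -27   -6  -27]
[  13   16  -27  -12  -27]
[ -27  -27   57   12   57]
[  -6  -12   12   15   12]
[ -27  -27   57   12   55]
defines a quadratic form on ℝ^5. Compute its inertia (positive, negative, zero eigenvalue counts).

Answer: (3, 1, 1)

Derivation:
step 0: pivot 13 → sign +
step 1: pivot 3 → sign +
step 2: pivot 12/13 → sign +
step 3: pivot -2 → sign −
step 4: row/col 4 already zero → sign 0
signature = (3, 1, 1)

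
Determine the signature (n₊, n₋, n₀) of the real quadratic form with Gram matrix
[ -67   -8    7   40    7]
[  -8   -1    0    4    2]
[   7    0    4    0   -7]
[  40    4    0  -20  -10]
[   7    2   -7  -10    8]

Answer: (2, 2, 1)

Derivation:
step 0: pivot -67 → sign −
step 1: pivot -3/67 → sign −
step 2: pivot 61/3 → sign +
step 3: pivot 12/61 → sign +
step 4: row/col 4 already zero → sign 0
signature = (2, 2, 1)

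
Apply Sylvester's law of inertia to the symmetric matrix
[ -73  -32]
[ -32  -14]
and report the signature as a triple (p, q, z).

Answer: (1, 1, 0)

Derivation:
step 0: pivot -73 → sign −
step 1: pivot 2/73 → sign +
signature = (1, 1, 0)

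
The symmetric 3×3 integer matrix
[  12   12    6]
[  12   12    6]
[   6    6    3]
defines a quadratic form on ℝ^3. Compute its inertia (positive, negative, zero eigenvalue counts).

Answer: (1, 0, 2)

Derivation:
step 0: pivot 12 → sign +
step 1: row/col 1 already zero → sign 0
step 2: row/col 2 already zero → sign 0
signature = (1, 0, 2)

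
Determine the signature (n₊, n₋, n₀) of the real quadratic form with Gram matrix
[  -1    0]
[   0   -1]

step 0: pivot -1 → sign −
step 1: pivot -1 → sign −
signature = (0, 2, 0)

Answer: (0, 2, 0)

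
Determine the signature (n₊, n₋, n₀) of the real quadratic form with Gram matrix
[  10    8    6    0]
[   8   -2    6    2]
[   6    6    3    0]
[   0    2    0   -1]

step 0: pivot 10 → sign +
step 1: pivot -42/5 → sign −
step 2: pivot -3/7 → sign −
step 3: pivot -1/3 → sign −
signature = (1, 3, 0)

Answer: (1, 3, 0)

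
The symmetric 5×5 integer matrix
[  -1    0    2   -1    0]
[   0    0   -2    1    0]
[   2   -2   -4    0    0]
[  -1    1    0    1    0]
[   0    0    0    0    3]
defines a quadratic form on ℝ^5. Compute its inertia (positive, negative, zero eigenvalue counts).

Answer: (2, 2, 1)

Derivation:
step 0: pivot -1 → sign −
step 1: pivot -4 → sign −
step 2: pivot 1 → sign +
step 3: pivot 3 → sign +
step 4: row/col 4 already zero → sign 0
signature = (2, 2, 1)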